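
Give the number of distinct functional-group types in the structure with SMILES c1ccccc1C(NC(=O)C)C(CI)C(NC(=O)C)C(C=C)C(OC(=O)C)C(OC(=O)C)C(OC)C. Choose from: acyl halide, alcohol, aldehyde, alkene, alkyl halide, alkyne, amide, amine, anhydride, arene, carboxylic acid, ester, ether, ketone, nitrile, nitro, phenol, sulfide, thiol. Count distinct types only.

Reading the structure from left to right:
  C6H5: C6H5– phenyl ring → arene.
  CH(NHCOCH3): pendant –NHC(=O)CH3: N bonded to a carbonyl → amide (not amine).
  CH(CH2I): pendant –CH2X: halogen on sp³ carbon → alkyl halide.
  CH(NHCOCH3): pendant –NHC(=O)CH3: N bonded to a carbonyl → amide (not amine).
  CH(CH=CH2): pendant –CH=CH2: C=C double bond → alkene.
  CH(OCOCH3): pendant –OC(=O)CH3: an acyloxy group → ester.
  CH(OCOCH3): pendant –OC(=O)CH3: an acyloxy group → ester.
  CH(OCH3): pendant –OCH3: C–O–C with sp³ C, no adjacent C=O → ether.
Distinct types present: alkene, alkyl halide, amide, arene, ester, ether.

6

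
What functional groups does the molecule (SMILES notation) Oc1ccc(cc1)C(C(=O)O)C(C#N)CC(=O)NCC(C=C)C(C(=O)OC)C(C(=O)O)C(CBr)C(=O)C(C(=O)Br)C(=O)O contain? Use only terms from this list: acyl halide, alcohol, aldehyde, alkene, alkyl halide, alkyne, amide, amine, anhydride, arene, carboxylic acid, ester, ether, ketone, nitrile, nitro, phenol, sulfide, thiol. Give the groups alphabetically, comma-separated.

Working along the chain:
  HOC6H4: –OH attached directly to an aromatic ring → phenol (not alcohol); the ring itself is an arene.
  CH(COOH): pendant –COOH: carbonyl C bonded to C and –OH → carboxylic acid.
  CH(CN): pendant –C≡N: nitrile.
  CH2CONHCH2: –C(=O)–N– linkage → amide (the N is not an amine).
  CH(CH=CH2): pendant –CH=CH2: C=C double bond → alkene.
  CH(COOCH3): pendant –COOCH3: carbonyl C bonded to C and –OCH3 → ester.
  CH(COOH): pendant –COOH: carbonyl C bonded to C and –OH → carboxylic acid.
  CH(CH2Br): pendant –CH2X: halogen on sp³ carbon → alkyl halide.
  CO: –C(=O)– with carbon on both sides → ketone.
  CH(COBr): pendant –C(=O)X: carbonyl C bonded to C and halogen → acyl halide.
  COOH: –COOH: carbonyl C bonded to –OH and C → carboxylic acid (the –OH is not a separate alcohol).

acyl halide, alkene, alkyl halide, amide, arene, carboxylic acid, ester, ketone, nitrile, phenol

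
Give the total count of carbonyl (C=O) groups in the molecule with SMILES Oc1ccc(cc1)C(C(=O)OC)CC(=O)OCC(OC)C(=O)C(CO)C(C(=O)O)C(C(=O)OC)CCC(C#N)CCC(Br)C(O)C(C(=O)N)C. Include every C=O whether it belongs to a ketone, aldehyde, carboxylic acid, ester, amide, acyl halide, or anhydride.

6

CH(COOCH3): ester, 1 C=O (running total 1).
CH2COOCH2: ester, 1 C=O (running total 2).
CO: ketone, 1 C=O (running total 3).
CH(COOH): carboxylic acid, 1 C=O (running total 4).
CH(COOCH3): ester, 1 C=O (running total 5).
CH(CONH2): amide, 1 C=O (running total 6).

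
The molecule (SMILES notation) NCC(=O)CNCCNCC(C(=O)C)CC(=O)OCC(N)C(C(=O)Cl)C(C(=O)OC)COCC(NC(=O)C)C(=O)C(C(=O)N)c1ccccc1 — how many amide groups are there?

–NH2 on an sp³ carbon with no adjacent C=O → amine.
–C(=O)– with carbon on both sides → ketone.
C–N–C with sp³ carbons and no adjacent C=O → amine (secondary).
C–N–C with sp³ carbons and no adjacent C=O → amine (secondary).
pendant –COCH3: carbonyl C bonded to two carbons → ketone.
–C(=O)–O–C with C on the carbonyl side → ester.
–NH2 on an sp³ carbon with no adjacent C=O → amine.
pendant –C(=O)X: carbonyl C bonded to C and halogen → acyl halide.
pendant –COOCH3: carbonyl C bonded to C and –OCH3 → ester.
C–O–C with sp³ carbons on both sides and no adjacent C=O → ether.
pendant –NHC(=O)CH3: N bonded to a carbonyl → amide (not amine).
–C(=O)– with carbon on both sides → ketone.
pendant –CONH2: carbonyl C bonded to C and N → amide.
–C6H5 phenyl ring → arene.
Amide appears at: CH(NHCOCH3), CH(CONH2) → 2.

2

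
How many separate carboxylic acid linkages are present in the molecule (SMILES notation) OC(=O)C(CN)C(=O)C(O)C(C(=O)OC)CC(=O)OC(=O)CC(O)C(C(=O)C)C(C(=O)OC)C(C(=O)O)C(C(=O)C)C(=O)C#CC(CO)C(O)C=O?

–COOH: carbonyl C bonded to –OH and C → carboxylic acid (the –OH is not a separate alcohol).
pendant –CH2NH2: N on sp³ C, no adjacent C=O → amine.
–C(=O)– with carbon on both sides → ketone.
–OH on an sp³ carbon → alcohol (secondary).
pendant –COOCH3: carbonyl C bonded to C and –OCH3 → ester.
two acyl groups sharing one oxygen, –C(=O)–O–C(=O)– → anhydride.
–OH on an sp³ carbon → alcohol (secondary).
pendant –COCH3: carbonyl C bonded to two carbons → ketone.
pendant –COOCH3: carbonyl C bonded to C and –OCH3 → ester.
pendant –COOH: carbonyl C bonded to C and –OH → carboxylic acid.
pendant –COCH3: carbonyl C bonded to two carbons → ketone.
–C(=O)– with carbon on both sides → ketone.
C≡C triple bond → alkyne.
pendant –CH2OH on an sp³ backbone C → alcohol.
–OH on an sp³ carbon → alcohol (secondary).
terminal –CHO: carbonyl C bonded to H and C → aldehyde.
Carboxylic acid appears at: HOOC, CH(COOH) → 2.

2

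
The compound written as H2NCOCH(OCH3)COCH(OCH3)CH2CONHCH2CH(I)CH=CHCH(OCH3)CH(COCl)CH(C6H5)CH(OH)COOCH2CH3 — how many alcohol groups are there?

1

–C(=O)NH2: carbonyl C bonded to C and to N → amide (the N is not a separate amine).
pendant –OCH3: C–O–C with sp³ C, no adjacent C=O → ether.
–C(=O)– with carbon on both sides → ketone.
pendant –OCH3: C–O–C with sp³ C, no adjacent C=O → ether.
–C(=O)–N– linkage → amide (the N is not an amine).
halogen on an sp³ carbon → alkyl halide.
C=C double bond → alkene.
pendant –OCH3: C–O–C with sp³ C, no adjacent C=O → ether.
pendant –C(=O)X: carbonyl C bonded to C and halogen → acyl halide.
pendant –C6H5: benzene ring → arene.
–OH on an sp³ carbon → alcohol (secondary).
–C(=O)OCH2CH3: carbonyl C bonded to C and to –OEt → ester.
Alcohol appears at: CH(OH) → 1.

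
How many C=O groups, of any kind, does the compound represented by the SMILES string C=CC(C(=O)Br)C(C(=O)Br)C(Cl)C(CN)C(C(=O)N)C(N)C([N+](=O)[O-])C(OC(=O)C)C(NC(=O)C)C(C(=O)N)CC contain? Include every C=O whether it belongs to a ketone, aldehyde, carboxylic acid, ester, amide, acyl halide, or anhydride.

CH(COBr): acyl halide, 1 C=O (running total 1).
CH(COBr): acyl halide, 1 C=O (running total 2).
CH(CONH2): amide, 1 C=O (running total 3).
CH(OCOCH3): ester, 1 C=O (running total 4).
CH(NHCOCH3): amide, 1 C=O (running total 5).
CH(CONH2): amide, 1 C=O (running total 6).

6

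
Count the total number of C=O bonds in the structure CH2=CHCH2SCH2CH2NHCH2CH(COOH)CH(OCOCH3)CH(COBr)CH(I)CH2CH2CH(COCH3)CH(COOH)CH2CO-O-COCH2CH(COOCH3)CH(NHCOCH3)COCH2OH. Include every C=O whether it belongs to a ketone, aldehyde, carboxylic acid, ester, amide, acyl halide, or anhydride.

10

CH(COOH): carboxylic acid, 1 C=O (running total 1).
CH(OCOCH3): ester, 1 C=O (running total 2).
CH(COBr): acyl halide, 1 C=O (running total 3).
CH(COCH3): ketone, 1 C=O (running total 4).
CH(COOH): carboxylic acid, 1 C=O (running total 5).
CH2CO-O-COCH2: anhydride, 2 C=O (running total 7).
CH(COOCH3): ester, 1 C=O (running total 8).
CH(NHCOCH3): amide, 1 C=O (running total 9).
CO: ketone, 1 C=O (running total 10).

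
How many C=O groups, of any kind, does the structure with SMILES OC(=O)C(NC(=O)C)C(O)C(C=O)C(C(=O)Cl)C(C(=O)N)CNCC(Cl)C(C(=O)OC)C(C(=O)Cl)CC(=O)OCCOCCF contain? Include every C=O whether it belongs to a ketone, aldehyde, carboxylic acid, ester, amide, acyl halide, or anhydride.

8

HOOC: carboxylic acid, 1 C=O (running total 1).
CH(NHCOCH3): amide, 1 C=O (running total 2).
CH(CHO): aldehyde, 1 C=O (running total 3).
CH(COCl): acyl halide, 1 C=O (running total 4).
CH(CONH2): amide, 1 C=O (running total 5).
CH(COOCH3): ester, 1 C=O (running total 6).
CH(COCl): acyl halide, 1 C=O (running total 7).
CH2COOCH2: ester, 1 C=O (running total 8).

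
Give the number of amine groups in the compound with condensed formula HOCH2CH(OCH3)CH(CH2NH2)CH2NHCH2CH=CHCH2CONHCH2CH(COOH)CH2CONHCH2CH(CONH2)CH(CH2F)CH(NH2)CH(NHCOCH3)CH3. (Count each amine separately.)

HO– on an sp³ carbon → alcohol.
pendant –OCH3: C–O–C with sp³ C, no adjacent C=O → ether.
pendant –CH2NH2: N on sp³ C, no adjacent C=O → amine.
C–N–C with sp³ carbons and no adjacent C=O → amine (secondary).
C=C double bond → alkene.
–C(=O)–N– linkage → amide (the N is not an amine).
pendant –COOH: carbonyl C bonded to C and –OH → carboxylic acid.
–C(=O)–N– linkage → amide (the N is not an amine).
pendant –CONH2: carbonyl C bonded to C and N → amide.
pendant –CH2X: halogen on sp³ carbon → alkyl halide.
–NH2 on an sp³ carbon with no adjacent C=O → amine.
pendant –NHC(=O)CH3: N bonded to a carbonyl → amide (not amine).
Amine appears at: CH(CH2NH2), CH2NHCH2, CH(NH2) → 3.

3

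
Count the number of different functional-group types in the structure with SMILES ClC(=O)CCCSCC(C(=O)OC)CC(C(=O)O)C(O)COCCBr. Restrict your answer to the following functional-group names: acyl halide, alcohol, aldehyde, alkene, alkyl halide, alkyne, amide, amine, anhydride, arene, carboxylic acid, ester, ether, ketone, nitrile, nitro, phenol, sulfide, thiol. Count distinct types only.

Reading the structure from left to right:
  ClCO: –C(=O)Cl: carbonyl C bonded to C and to a halogen → acyl halide (not alkyl halide).
  CH2SCH2: C–S–C linkage → sulfide (thioether).
  CH(COOCH3): pendant –COOCH3: carbonyl C bonded to C and –OCH3 → ester.
  CH(COOH): pendant –COOH: carbonyl C bonded to C and –OH → carboxylic acid.
  CH(OH): –OH on an sp³ carbon → alcohol (secondary).
  CH2OCH2: C–O–C with sp³ carbons on both sides and no adjacent C=O → ether.
  CH2Br: halogen on an sp³ carbon → alkyl halide.
Distinct types present: acyl halide, alcohol, alkyl halide, carboxylic acid, ester, ether, sulfide.

7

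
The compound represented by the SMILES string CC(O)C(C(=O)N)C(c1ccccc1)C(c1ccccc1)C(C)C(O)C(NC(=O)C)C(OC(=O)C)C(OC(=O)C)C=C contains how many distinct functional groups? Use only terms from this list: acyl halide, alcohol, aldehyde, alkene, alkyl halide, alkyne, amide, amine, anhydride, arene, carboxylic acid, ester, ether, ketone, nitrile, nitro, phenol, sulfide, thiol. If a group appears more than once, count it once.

–OH on an sp³ carbon → alcohol (secondary).
pendant –CONH2: carbonyl C bonded to C and N → amide.
pendant –C6H5: benzene ring → arene.
pendant –C6H5: benzene ring → arene.
–OH on an sp³ carbon → alcohol (secondary).
pendant –NHC(=O)CH3: N bonded to a carbonyl → amide (not amine).
pendant –OC(=O)CH3: an acyloxy group → ester.
pendant –OC(=O)CH3: an acyloxy group → ester.
C=C double bond → alkene.
Distinct types present: alcohol, alkene, amide, arene, ester.

5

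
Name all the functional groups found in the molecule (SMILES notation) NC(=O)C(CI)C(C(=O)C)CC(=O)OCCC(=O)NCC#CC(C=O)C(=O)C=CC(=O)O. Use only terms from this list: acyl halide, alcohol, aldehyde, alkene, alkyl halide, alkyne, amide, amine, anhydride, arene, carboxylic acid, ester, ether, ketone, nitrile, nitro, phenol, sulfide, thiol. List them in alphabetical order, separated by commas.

aldehyde, alkene, alkyl halide, alkyne, amide, carboxylic acid, ester, ketone

–C(=O)NH2: carbonyl C bonded to C and to N → amide (the N is not a separate amine).
pendant –CH2X: halogen on sp³ carbon → alkyl halide.
pendant –COCH3: carbonyl C bonded to two carbons → ketone.
–C(=O)–O–C with C on the carbonyl side → ester.
–C(=O)–N– linkage → amide (the N is not an amine).
C≡C triple bond → alkyne.
pendant –CHO: carbonyl C bonded to C and H → aldehyde.
–C(=O)– with carbon on both sides → ketone.
C=C double bond → alkene.
–COOH: carbonyl C bonded to –OH and C → carboxylic acid (the –OH is not a separate alcohol).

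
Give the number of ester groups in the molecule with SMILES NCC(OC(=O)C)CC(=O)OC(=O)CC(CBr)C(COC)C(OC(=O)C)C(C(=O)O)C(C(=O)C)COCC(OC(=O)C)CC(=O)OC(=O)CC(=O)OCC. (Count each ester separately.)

–NH2 on an sp³ carbon with no adjacent C=O → amine.
pendant –OC(=O)CH3: an acyloxy group → ester.
two acyl groups sharing one oxygen, –C(=O)–O–C(=O)– → anhydride.
pendant –CH2X: halogen on sp³ carbon → alkyl halide.
pendant –CH2OCH3: C–O–C linkage → ether.
pendant –OC(=O)CH3: an acyloxy group → ester.
pendant –COOH: carbonyl C bonded to C and –OH → carboxylic acid.
pendant –COCH3: carbonyl C bonded to two carbons → ketone.
C–O–C with sp³ carbons on both sides and no adjacent C=O → ether.
pendant –OC(=O)CH3: an acyloxy group → ester.
two acyl groups sharing one oxygen, –C(=O)–O–C(=O)– → anhydride.
–C(=O)OCH2CH3: carbonyl C bonded to C and to –OEt → ester.
Ester appears at: CH(OCOCH3), CH(OCOCH3), CH(OCOCH3), COOCH2CH3 → 4.

4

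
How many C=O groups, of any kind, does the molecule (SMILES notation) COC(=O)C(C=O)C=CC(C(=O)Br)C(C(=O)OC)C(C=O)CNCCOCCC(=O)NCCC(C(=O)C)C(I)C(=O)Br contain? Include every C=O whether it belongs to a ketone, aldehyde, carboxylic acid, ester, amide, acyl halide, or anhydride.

8

CH3OOC: ester, 1 C=O (running total 1).
CH(CHO): aldehyde, 1 C=O (running total 2).
CH(COBr): acyl halide, 1 C=O (running total 3).
CH(COOCH3): ester, 1 C=O (running total 4).
CH(CHO): aldehyde, 1 C=O (running total 5).
CH2CONHCH2: amide, 1 C=O (running total 6).
CH(COCH3): ketone, 1 C=O (running total 7).
COBr: acyl halide, 1 C=O (running total 8).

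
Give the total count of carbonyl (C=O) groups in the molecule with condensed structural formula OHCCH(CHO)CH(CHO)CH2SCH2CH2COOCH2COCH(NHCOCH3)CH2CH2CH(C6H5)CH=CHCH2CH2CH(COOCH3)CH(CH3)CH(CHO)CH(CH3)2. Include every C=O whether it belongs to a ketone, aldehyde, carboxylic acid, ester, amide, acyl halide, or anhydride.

8

OHC: aldehyde, 1 C=O (running total 1).
CH(CHO): aldehyde, 1 C=O (running total 2).
CH(CHO): aldehyde, 1 C=O (running total 3).
CH2COOCH2: ester, 1 C=O (running total 4).
CO: ketone, 1 C=O (running total 5).
CH(NHCOCH3): amide, 1 C=O (running total 6).
CH(COOCH3): ester, 1 C=O (running total 7).
CH(CHO): aldehyde, 1 C=O (running total 8).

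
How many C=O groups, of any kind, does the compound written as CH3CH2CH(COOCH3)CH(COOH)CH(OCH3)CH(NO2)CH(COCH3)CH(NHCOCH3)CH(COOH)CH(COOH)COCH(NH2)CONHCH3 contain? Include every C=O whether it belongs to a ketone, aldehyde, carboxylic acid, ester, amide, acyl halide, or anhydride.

CH(COOCH3): ester, 1 C=O (running total 1).
CH(COOH): carboxylic acid, 1 C=O (running total 2).
CH(COCH3): ketone, 1 C=O (running total 3).
CH(NHCOCH3): amide, 1 C=O (running total 4).
CH(COOH): carboxylic acid, 1 C=O (running total 5).
CH(COOH): carboxylic acid, 1 C=O (running total 6).
CO: ketone, 1 C=O (running total 7).
CONHCH3: amide, 1 C=O (running total 8).

8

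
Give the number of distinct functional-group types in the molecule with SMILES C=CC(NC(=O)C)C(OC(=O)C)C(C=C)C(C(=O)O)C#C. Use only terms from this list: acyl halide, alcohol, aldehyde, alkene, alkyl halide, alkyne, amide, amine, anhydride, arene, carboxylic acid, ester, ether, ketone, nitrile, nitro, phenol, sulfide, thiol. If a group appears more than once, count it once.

5

C=C double bond → alkene.
pendant –NHC(=O)CH3: N bonded to a carbonyl → amide (not amine).
pendant –OC(=O)CH3: an acyloxy group → ester.
pendant –CH=CH2: C=C double bond → alkene.
pendant –COOH: carbonyl C bonded to C and –OH → carboxylic acid.
C≡C triple bond → alkyne.
Distinct types present: alkene, alkyne, amide, carboxylic acid, ester.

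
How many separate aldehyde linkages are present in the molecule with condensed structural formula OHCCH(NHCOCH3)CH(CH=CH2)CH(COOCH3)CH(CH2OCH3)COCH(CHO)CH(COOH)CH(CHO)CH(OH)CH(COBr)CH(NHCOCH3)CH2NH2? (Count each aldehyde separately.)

Reading the structure from left to right:
  OHC: terminal –CHO: carbonyl C bonded to H and C → aldehyde.
  CH(NHCOCH3): pendant –NHC(=O)CH3: N bonded to a carbonyl → amide (not amine).
  CH(CH=CH2): pendant –CH=CH2: C=C double bond → alkene.
  CH(COOCH3): pendant –COOCH3: carbonyl C bonded to C and –OCH3 → ester.
  CH(CH2OCH3): pendant –CH2OCH3: C–O–C linkage → ether.
  CO: –C(=O)– with carbon on both sides → ketone.
  CH(CHO): pendant –CHO: carbonyl C bonded to C and H → aldehyde.
  CH(COOH): pendant –COOH: carbonyl C bonded to C and –OH → carboxylic acid.
  CH(CHO): pendant –CHO: carbonyl C bonded to C and H → aldehyde.
  CH(OH): –OH on an sp³ carbon → alcohol (secondary).
  CH(COBr): pendant –C(=O)X: carbonyl C bonded to C and halogen → acyl halide.
  CH(NHCOCH3): pendant –NHC(=O)CH3: N bonded to a carbonyl → amide (not amine).
  CH2NH2: –NH2 on an sp³ carbon with no adjacent C=O → amine.
Aldehyde appears at: OHC, CH(CHO), CH(CHO) → 3.

3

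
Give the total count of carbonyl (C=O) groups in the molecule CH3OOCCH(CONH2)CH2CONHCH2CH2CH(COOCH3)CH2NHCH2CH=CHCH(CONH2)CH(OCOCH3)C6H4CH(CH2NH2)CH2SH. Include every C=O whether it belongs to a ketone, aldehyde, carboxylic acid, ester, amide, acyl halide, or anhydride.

6

CH3OOC: ester, 1 C=O (running total 1).
CH(CONH2): amide, 1 C=O (running total 2).
CH2CONHCH2: amide, 1 C=O (running total 3).
CH(COOCH3): ester, 1 C=O (running total 4).
CH(CONH2): amide, 1 C=O (running total 5).
CH(OCOCH3): ester, 1 C=O (running total 6).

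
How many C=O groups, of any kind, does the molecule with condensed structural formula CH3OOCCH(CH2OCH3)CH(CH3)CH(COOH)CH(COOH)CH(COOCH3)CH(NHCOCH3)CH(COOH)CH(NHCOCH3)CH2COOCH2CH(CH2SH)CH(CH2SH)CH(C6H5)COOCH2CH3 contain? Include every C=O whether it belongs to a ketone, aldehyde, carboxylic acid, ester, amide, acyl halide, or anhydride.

CH3OOC: ester, 1 C=O (running total 1).
CH(COOH): carboxylic acid, 1 C=O (running total 2).
CH(COOH): carboxylic acid, 1 C=O (running total 3).
CH(COOCH3): ester, 1 C=O (running total 4).
CH(NHCOCH3): amide, 1 C=O (running total 5).
CH(COOH): carboxylic acid, 1 C=O (running total 6).
CH(NHCOCH3): amide, 1 C=O (running total 7).
CH2COOCH2: ester, 1 C=O (running total 8).
COOCH2CH3: ester, 1 C=O (running total 9).

9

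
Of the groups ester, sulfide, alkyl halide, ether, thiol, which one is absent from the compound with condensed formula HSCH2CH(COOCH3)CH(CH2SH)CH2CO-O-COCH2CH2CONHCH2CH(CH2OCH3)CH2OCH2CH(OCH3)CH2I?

thiol: present (HSCH2 — –SH on an sp³ carbon → thiol).
ester: present (CH(COOCH3) — pendant –COOCH3: carbonyl C bonded to C and –OCH3 → ester).
alkyl halide: present (CH2I — halogen on an sp³ carbon → alkyl halide).
ether: present (CH(CH2OCH3) — pendant –CH2OCH3: C–O–C linkage → ether).
sulfide: no segment matches this pattern.

sulfide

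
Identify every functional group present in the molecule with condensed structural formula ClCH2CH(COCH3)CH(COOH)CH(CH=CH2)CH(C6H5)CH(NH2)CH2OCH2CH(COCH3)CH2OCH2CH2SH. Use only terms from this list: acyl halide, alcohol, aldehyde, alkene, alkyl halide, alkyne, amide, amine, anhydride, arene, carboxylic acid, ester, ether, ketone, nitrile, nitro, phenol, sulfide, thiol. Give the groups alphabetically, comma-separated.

Working along the chain:
  ClCH2: halogen on an sp³ carbon → alkyl halide.
  CH(COCH3): pendant –COCH3: carbonyl C bonded to two carbons → ketone.
  CH(COOH): pendant –COOH: carbonyl C bonded to C and –OH → carboxylic acid.
  CH(CH=CH2): pendant –CH=CH2: C=C double bond → alkene.
  CH(C6H5): pendant –C6H5: benzene ring → arene.
  CH(NH2): –NH2 on an sp³ carbon with no adjacent C=O → amine.
  CH2OCH2: C–O–C with sp³ carbons on both sides and no adjacent C=O → ether.
  CH(COCH3): pendant –COCH3: carbonyl C bonded to two carbons → ketone.
  CH2OCH2: C–O–C with sp³ carbons on both sides and no adjacent C=O → ether.
  CH2SH: –SH on an sp³ carbon → thiol.

alkene, alkyl halide, amine, arene, carboxylic acid, ether, ketone, thiol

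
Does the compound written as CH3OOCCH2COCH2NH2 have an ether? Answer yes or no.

Taking each segment in turn:
  CH3OOC: CH3O–C(=O)–: carbonyl C bonded to C and to –OCH3 → ester (not ketone + ether).
  CO: –C(=O)– with carbon on both sides → ketone.
  CH2NH2: –NH2 on an sp³ carbon with no adjacent C=O → amine.
In CH3OOC, the C–O–C oxygen is adjacent to a C=O, so it belongs to an ester, not an ether.
The groups actually present are: amine, ester, ketone.

no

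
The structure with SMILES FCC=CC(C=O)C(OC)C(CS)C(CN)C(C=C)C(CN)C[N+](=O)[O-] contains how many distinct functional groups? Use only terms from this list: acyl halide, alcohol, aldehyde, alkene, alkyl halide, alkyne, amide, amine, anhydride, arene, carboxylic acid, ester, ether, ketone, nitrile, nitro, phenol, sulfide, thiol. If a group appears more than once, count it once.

Reading the structure from left to right:
  FCH2: halogen on an sp³ carbon → alkyl halide.
  CH=CH: C=C double bond → alkene.
  CH(CHO): pendant –CHO: carbonyl C bonded to C and H → aldehyde.
  CH(OCH3): pendant –OCH3: C–O–C with sp³ C, no adjacent C=O → ether.
  CH(CH2SH): pendant –CH2SH → thiol.
  CH(CH2NH2): pendant –CH2NH2: N on sp³ C, no adjacent C=O → amine.
  CH(CH=CH2): pendant –CH=CH2: C=C double bond → alkene.
  CH(CH2NH2): pendant –CH2NH2: N on sp³ C, no adjacent C=O → amine.
  CH2NO2: –NO2 on carbon → nitro group.
Distinct types present: aldehyde, alkene, alkyl halide, amine, ether, nitro, thiol.

7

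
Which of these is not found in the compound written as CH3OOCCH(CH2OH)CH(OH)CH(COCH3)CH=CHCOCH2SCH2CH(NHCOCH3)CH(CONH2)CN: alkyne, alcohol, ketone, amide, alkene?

alkyne

alcohol: present (CH(CH2OH) — pendant –CH2OH on an sp³ backbone C → alcohol).
ketone: present (CH(COCH3) — pendant –COCH3: carbonyl C bonded to two carbons → ketone).
amide: present (CH(NHCOCH3) — pendant –NHC(=O)CH3: N bonded to a carbonyl → amide (not amine)).
alkene: present (CH=CH — C=C double bond → alkene).
alkyne: absent. In CN, the triple bond is C≡N, not C≡C, so it is a nitrile.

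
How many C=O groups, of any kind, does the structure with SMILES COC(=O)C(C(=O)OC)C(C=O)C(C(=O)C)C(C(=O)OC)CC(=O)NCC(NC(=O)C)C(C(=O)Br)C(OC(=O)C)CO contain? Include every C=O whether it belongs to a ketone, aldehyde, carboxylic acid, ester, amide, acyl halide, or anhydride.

9

CH3OOC: ester, 1 C=O (running total 1).
CH(COOCH3): ester, 1 C=O (running total 2).
CH(CHO): aldehyde, 1 C=O (running total 3).
CH(COCH3): ketone, 1 C=O (running total 4).
CH(COOCH3): ester, 1 C=O (running total 5).
CH2CONHCH2: amide, 1 C=O (running total 6).
CH(NHCOCH3): amide, 1 C=O (running total 7).
CH(COBr): acyl halide, 1 C=O (running total 8).
CH(OCOCH3): ester, 1 C=O (running total 9).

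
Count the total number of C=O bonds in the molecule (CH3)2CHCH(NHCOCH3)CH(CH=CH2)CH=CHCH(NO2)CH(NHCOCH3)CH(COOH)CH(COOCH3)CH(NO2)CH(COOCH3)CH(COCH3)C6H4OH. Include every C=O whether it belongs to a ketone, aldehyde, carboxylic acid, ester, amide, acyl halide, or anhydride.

6

CH(NHCOCH3): amide, 1 C=O (running total 1).
CH(NHCOCH3): amide, 1 C=O (running total 2).
CH(COOH): carboxylic acid, 1 C=O (running total 3).
CH(COOCH3): ester, 1 C=O (running total 4).
CH(COOCH3): ester, 1 C=O (running total 5).
CH(COCH3): ketone, 1 C=O (running total 6).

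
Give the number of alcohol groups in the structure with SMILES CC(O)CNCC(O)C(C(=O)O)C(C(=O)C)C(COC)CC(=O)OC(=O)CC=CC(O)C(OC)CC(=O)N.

3

Working along the chain:
  CH(OH): –OH on an sp³ carbon → alcohol (secondary).
  CH2NHCH2: C–N–C with sp³ carbons and no adjacent C=O → amine (secondary).
  CH(OH): –OH on an sp³ carbon → alcohol (secondary).
  CH(COOH): pendant –COOH: carbonyl C bonded to C and –OH → carboxylic acid.
  CH(COCH3): pendant –COCH3: carbonyl C bonded to two carbons → ketone.
  CH(CH2OCH3): pendant –CH2OCH3: C–O–C linkage → ether.
  CH2CO-O-COCH2: two acyl groups sharing one oxygen, –C(=O)–O–C(=O)– → anhydride.
  CH=CH: C=C double bond → alkene.
  CH(OH): –OH on an sp³ carbon → alcohol (secondary).
  CH(OCH3): pendant –OCH3: C–O–C with sp³ C, no adjacent C=O → ether.
  CONH2: –C(=O)NH2: carbonyl C bonded to C and to N → amide (the N is not a separate amine).
Alcohol appears at: CH(OH), CH(OH), CH(OH) → 3.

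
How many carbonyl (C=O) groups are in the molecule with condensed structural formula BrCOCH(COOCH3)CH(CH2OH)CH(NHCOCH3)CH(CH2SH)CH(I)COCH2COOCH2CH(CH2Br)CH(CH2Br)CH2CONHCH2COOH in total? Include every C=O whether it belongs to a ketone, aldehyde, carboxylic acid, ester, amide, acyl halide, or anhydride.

BrCO: acyl halide, 1 C=O (running total 1).
CH(COOCH3): ester, 1 C=O (running total 2).
CH(NHCOCH3): amide, 1 C=O (running total 3).
CO: ketone, 1 C=O (running total 4).
CH2COOCH2: ester, 1 C=O (running total 5).
CH2CONHCH2: amide, 1 C=O (running total 6).
COOH: carboxylic acid, 1 C=O (running total 7).

7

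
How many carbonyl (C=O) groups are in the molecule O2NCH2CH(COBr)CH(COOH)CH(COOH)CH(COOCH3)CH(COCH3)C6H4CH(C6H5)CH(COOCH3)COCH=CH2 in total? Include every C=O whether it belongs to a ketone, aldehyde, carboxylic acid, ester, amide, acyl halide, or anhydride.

7

CH(COBr): acyl halide, 1 C=O (running total 1).
CH(COOH): carboxylic acid, 1 C=O (running total 2).
CH(COOH): carboxylic acid, 1 C=O (running total 3).
CH(COOCH3): ester, 1 C=O (running total 4).
CH(COCH3): ketone, 1 C=O (running total 5).
CH(COOCH3): ester, 1 C=O (running total 6).
CO: ketone, 1 C=O (running total 7).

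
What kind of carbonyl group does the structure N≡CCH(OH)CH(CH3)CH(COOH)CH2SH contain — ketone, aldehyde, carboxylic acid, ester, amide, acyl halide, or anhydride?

carboxylic acid

The carbonyl is in the CH(COOH) segment: pendant –COOH: carbonyl C bonded to C and –OH → carboxylic acid.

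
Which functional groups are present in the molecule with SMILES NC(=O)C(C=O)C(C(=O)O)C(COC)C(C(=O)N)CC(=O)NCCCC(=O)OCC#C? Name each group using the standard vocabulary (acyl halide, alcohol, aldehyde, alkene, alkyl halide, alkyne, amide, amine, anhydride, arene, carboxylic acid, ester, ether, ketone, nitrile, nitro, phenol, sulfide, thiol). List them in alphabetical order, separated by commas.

–C(=O)NH2: carbonyl C bonded to C and to N → amide (the N is not a separate amine).
pendant –CHO: carbonyl C bonded to C and H → aldehyde.
pendant –COOH: carbonyl C bonded to C and –OH → carboxylic acid.
pendant –CH2OCH3: C–O–C linkage → ether.
pendant –CONH2: carbonyl C bonded to C and N → amide.
–C(=O)–N– linkage → amide (the N is not an amine).
–C(=O)–O–C with C on the carbonyl side → ester.
C≡C triple bond → alkyne.

aldehyde, alkyne, amide, carboxylic acid, ester, ether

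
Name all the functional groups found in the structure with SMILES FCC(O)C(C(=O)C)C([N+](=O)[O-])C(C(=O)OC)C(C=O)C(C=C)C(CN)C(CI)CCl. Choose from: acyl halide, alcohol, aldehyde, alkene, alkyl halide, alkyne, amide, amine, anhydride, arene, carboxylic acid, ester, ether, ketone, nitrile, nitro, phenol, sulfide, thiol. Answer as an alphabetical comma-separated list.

halogen on an sp³ carbon → alkyl halide.
–OH on an sp³ carbon → alcohol (secondary).
pendant –COCH3: carbonyl C bonded to two carbons → ketone.
–NO2 on an sp³ carbon → nitro (the N=O is not a carbonyl).
pendant –COOCH3: carbonyl C bonded to C and –OCH3 → ester.
pendant –CHO: carbonyl C bonded to C and H → aldehyde.
pendant –CH=CH2: C=C double bond → alkene.
pendant –CH2NH2: N on sp³ C, no adjacent C=O → amine.
pendant –CH2X: halogen on sp³ carbon → alkyl halide.
halogen on an sp³ carbon → alkyl halide.

alcohol, aldehyde, alkene, alkyl halide, amine, ester, ketone, nitro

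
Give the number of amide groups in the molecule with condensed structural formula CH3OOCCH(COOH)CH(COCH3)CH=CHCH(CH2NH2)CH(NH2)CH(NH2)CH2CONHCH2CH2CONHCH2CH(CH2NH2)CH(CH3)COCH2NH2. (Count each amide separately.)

Working along the chain:
  CH3OOC: CH3O–C(=O)–: carbonyl C bonded to C and to –OCH3 → ester (not ketone + ether).
  CH(COOH): pendant –COOH: carbonyl C bonded to C and –OH → carboxylic acid.
  CH(COCH3): pendant –COCH3: carbonyl C bonded to two carbons → ketone.
  CH=CH: C=C double bond → alkene.
  CH(CH2NH2): pendant –CH2NH2: N on sp³ C, no adjacent C=O → amine.
  CH(NH2): –NH2 on an sp³ carbon with no adjacent C=O → amine.
  CH(NH2): –NH2 on an sp³ carbon with no adjacent C=O → amine.
  CH2CONHCH2: –C(=O)–N– linkage → amide (the N is not an amine).
  CH2CONHCH2: –C(=O)–N– linkage → amide (the N is not an amine).
  CH(CH2NH2): pendant –CH2NH2: N on sp³ C, no adjacent C=O → amine.
  CO: –C(=O)– with carbon on both sides → ketone.
  CH2NH2: –NH2 on an sp³ carbon with no adjacent C=O → amine.
Amide appears at: CH2CONHCH2, CH2CONHCH2 → 2.

2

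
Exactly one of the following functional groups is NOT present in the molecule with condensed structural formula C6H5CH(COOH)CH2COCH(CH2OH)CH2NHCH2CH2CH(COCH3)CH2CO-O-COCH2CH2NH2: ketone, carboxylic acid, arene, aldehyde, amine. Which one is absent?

carboxylic acid: present (CH(COOH) — pendant –COOH: carbonyl C bonded to C and –OH → carboxylic acid).
ketone: present (CO — –C(=O)– with carbon on both sides → ketone).
arene: present (C6H5 — C6H5– phenyl ring → arene).
amine: present (CH2NHCH2 — C–N–C with sp³ carbons and no adjacent C=O → amine (secondary)).
aldehyde: absent. In each of CO and CH(COCH3), the carbonyl carbon is bonded to two carbons, so it is a ketone, not an aldehyde. In CH(COOH), the carbonyl carbon bears –OH, not –H, so it is a carboxylic acid.

aldehyde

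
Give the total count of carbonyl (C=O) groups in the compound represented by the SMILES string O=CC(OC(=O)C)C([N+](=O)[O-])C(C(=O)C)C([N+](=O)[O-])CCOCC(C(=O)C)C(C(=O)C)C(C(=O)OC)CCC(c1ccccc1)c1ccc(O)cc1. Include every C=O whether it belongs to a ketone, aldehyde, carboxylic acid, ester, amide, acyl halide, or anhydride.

6

OHC: aldehyde, 1 C=O (running total 1).
CH(OCOCH3): ester, 1 C=O (running total 2).
CH(COCH3): ketone, 1 C=O (running total 3).
CH(COCH3): ketone, 1 C=O (running total 4).
CH(COCH3): ketone, 1 C=O (running total 5).
CH(COOCH3): ester, 1 C=O (running total 6).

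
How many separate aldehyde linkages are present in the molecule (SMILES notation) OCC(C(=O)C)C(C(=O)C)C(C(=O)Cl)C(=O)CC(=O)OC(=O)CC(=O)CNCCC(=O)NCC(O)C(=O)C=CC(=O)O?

0

HO– on an sp³ carbon → alcohol.
pendant –COCH3: carbonyl C bonded to two carbons → ketone.
pendant –COCH3: carbonyl C bonded to two carbons → ketone.
pendant –C(=O)X: carbonyl C bonded to C and halogen → acyl halide.
–C(=O)– with carbon on both sides → ketone.
two acyl groups sharing one oxygen, –C(=O)–O–C(=O)– → anhydride.
–C(=O)– with carbon on both sides → ketone.
C–N–C with sp³ carbons and no adjacent C=O → amine (secondary).
–C(=O)–N– linkage → amide (the N is not an amine).
–OH on an sp³ carbon → alcohol (secondary).
–C(=O)– with carbon on both sides → ketone.
C=C double bond → alkene.
–COOH: carbonyl C bonded to –OH and C → carboxylic acid (the –OH is not a separate alcohol).
No segment is a aldehyde: CH(COCH3) is ketone, not aldehyde; CH(COCH3) is ketone, not aldehyde; CH(COCl) is acyl halide, not aldehyde. → 0.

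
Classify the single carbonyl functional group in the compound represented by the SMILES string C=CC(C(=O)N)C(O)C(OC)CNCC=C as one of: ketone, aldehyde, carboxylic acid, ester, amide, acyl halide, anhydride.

The carbonyl is in the CH(CONH2) segment: pendant –CONH2: carbonyl C bonded to C and N → amide.

amide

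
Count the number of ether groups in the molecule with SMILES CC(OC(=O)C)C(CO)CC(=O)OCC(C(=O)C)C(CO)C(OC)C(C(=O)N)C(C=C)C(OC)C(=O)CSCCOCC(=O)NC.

Reading the structure from left to right:
  CH(OCOCH3): pendant –OC(=O)CH3: an acyloxy group → ester.
  CH(CH2OH): pendant –CH2OH on an sp³ backbone C → alcohol.
  CH2COOCH2: –C(=O)–O–C with C on the carbonyl side → ester.
  CH(COCH3): pendant –COCH3: carbonyl C bonded to two carbons → ketone.
  CH(CH2OH): pendant –CH2OH on an sp³ backbone C → alcohol.
  CH(OCH3): pendant –OCH3: C–O–C with sp³ C, no adjacent C=O → ether.
  CH(CONH2): pendant –CONH2: carbonyl C bonded to C and N → amide.
  CH(CH=CH2): pendant –CH=CH2: C=C double bond → alkene.
  CH(OCH3): pendant –OCH3: C–O–C with sp³ C, no adjacent C=O → ether.
  CO: –C(=O)– with carbon on both sides → ketone.
  CH2SCH2: C–S–C linkage → sulfide (thioether).
  CH2OCH2: C–O–C with sp³ carbons on both sides and no adjacent C=O → ether.
  CONHCH3: –C(=O)NHCH3: carbonyl C bonded to C and to N → amide (the N is not an amine).
Ether appears at: CH(OCH3), CH(OCH3), CH2OCH2 → 3.

3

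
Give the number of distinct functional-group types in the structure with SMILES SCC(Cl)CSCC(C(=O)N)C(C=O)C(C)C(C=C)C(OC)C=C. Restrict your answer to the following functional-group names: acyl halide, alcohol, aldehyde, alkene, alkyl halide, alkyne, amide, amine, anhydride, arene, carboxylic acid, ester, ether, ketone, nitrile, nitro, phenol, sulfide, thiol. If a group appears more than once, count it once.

7

Working along the chain:
  HSCH2: –SH on an sp³ carbon → thiol.
  CH(Cl): halogen on an sp³ carbon → alkyl halide.
  CH2SCH2: C–S–C linkage → sulfide (thioether).
  CH(CONH2): pendant –CONH2: carbonyl C bonded to C and N → amide.
  CH(CHO): pendant –CHO: carbonyl C bonded to C and H → aldehyde.
  CH(CH=CH2): pendant –CH=CH2: C=C double bond → alkene.
  CH(OCH3): pendant –OCH3: C–O–C with sp³ C, no adjacent C=O → ether.
  CH=CH2: C=C double bond → alkene.
Distinct types present: aldehyde, alkene, alkyl halide, amide, ether, sulfide, thiol.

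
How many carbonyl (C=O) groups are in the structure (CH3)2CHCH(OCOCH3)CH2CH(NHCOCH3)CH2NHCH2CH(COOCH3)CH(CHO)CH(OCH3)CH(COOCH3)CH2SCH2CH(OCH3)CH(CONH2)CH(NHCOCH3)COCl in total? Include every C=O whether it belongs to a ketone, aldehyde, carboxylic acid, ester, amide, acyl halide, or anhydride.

8

CH(OCOCH3): ester, 1 C=O (running total 1).
CH(NHCOCH3): amide, 1 C=O (running total 2).
CH(COOCH3): ester, 1 C=O (running total 3).
CH(CHO): aldehyde, 1 C=O (running total 4).
CH(COOCH3): ester, 1 C=O (running total 5).
CH(CONH2): amide, 1 C=O (running total 6).
CH(NHCOCH3): amide, 1 C=O (running total 7).
COCl: acyl halide, 1 C=O (running total 8).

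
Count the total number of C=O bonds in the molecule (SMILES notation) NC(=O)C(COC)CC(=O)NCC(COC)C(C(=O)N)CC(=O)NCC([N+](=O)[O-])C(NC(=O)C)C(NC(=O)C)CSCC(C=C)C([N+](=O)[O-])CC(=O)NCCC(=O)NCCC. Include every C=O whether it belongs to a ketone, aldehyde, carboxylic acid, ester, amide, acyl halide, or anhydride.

8

H2NCO: amide, 1 C=O (running total 1).
CH2CONHCH2: amide, 1 C=O (running total 2).
CH(CONH2): amide, 1 C=O (running total 3).
CH2CONHCH2: amide, 1 C=O (running total 4).
CH(NHCOCH3): amide, 1 C=O (running total 5).
CH(NHCOCH3): amide, 1 C=O (running total 6).
CH2CONHCH2: amide, 1 C=O (running total 7).
CH2CONHCH2: amide, 1 C=O (running total 8).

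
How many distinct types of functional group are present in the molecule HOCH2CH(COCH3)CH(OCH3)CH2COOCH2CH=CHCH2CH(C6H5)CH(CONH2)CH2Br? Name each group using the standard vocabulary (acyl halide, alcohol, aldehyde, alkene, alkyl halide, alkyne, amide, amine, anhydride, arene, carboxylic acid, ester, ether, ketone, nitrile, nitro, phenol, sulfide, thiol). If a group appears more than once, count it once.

HO– on an sp³ carbon → alcohol.
pendant –COCH3: carbonyl C bonded to two carbons → ketone.
pendant –OCH3: C–O–C with sp³ C, no adjacent C=O → ether.
–C(=O)–O–C with C on the carbonyl side → ester.
C=C double bond → alkene.
pendant –C6H5: benzene ring → arene.
pendant –CONH2: carbonyl C bonded to C and N → amide.
halogen on an sp³ carbon → alkyl halide.
Distinct types present: alcohol, alkene, alkyl halide, amide, arene, ester, ether, ketone.

8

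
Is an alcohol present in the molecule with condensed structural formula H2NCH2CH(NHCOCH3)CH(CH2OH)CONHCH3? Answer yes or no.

yes

–NH2 on an sp³ carbon with no adjacent C=O → amine.
pendant –NHC(=O)CH3: N bonded to a carbonyl → amide (not amine).
pendant –CH2OH on an sp³ backbone C → alcohol.
–C(=O)NHCH3: carbonyl C bonded to C and to N → amide (the N is not an amine).
The CH(CH2OH) segment supplies the alcohol: pendant –CH2OH on an sp³ backbone C → alcohol.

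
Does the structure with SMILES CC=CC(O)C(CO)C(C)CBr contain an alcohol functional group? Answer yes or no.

yes

Reading the structure from left to right:
  CH=CH: C=C double bond → alkene.
  CH(OH): –OH on an sp³ carbon → alcohol (secondary).
  CH(CH2OH): pendant –CH2OH on an sp³ backbone C → alcohol.
  CH2Br: halogen on an sp³ carbon → alkyl halide.
The CH(OH) segment supplies the alcohol: –OH on an sp³ carbon → alcohol (secondary).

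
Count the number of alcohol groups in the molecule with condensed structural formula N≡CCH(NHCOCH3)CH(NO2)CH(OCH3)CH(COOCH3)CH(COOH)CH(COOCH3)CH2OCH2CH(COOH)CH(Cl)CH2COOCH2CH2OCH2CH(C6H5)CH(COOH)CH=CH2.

N≡C–: carbon triple-bonded to nitrogen → nitrile.
pendant –NHC(=O)CH3: N bonded to a carbonyl → amide (not amine).
–NO2 on an sp³ carbon → nitro (the N=O is not a carbonyl).
pendant –OCH3: C–O–C with sp³ C, no adjacent C=O → ether.
pendant –COOCH3: carbonyl C bonded to C and –OCH3 → ester.
pendant –COOH: carbonyl C bonded to C and –OH → carboxylic acid.
pendant –COOCH3: carbonyl C bonded to C and –OCH3 → ester.
C–O–C with sp³ carbons on both sides and no adjacent C=O → ether.
pendant –COOH: carbonyl C bonded to C and –OH → carboxylic acid.
halogen on an sp³ carbon → alkyl halide.
–C(=O)–O–C with C on the carbonyl side → ester.
C–O–C with sp³ carbons on both sides and no adjacent C=O → ether.
pendant –C6H5: benzene ring → arene.
pendant –COOH: carbonyl C bonded to C and –OH → carboxylic acid.
C=C double bond → alkene.
No segment is a alcohol: CH(OCH3) is ether, not alcohol; CH(COOH) is carboxylic acid, not alcohol; CH2OCH2 is ether, not alcohol. → 0.

0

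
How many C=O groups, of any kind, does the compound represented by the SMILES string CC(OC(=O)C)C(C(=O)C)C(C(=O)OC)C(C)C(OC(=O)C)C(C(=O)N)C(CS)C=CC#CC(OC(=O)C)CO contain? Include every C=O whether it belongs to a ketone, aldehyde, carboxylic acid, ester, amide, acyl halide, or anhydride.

6

CH(OCOCH3): ester, 1 C=O (running total 1).
CH(COCH3): ketone, 1 C=O (running total 2).
CH(COOCH3): ester, 1 C=O (running total 3).
CH(OCOCH3): ester, 1 C=O (running total 4).
CH(CONH2): amide, 1 C=O (running total 5).
CH(OCOCH3): ester, 1 C=O (running total 6).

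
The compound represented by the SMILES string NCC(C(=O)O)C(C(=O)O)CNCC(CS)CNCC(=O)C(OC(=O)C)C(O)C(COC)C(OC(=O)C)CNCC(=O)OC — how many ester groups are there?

3

Taking each segment in turn:
  H2NCH2: –NH2 on an sp³ carbon with no adjacent C=O → amine.
  CH(COOH): pendant –COOH: carbonyl C bonded to C and –OH → carboxylic acid.
  CH(COOH): pendant –COOH: carbonyl C bonded to C and –OH → carboxylic acid.
  CH2NHCH2: C–N–C with sp³ carbons and no adjacent C=O → amine (secondary).
  CH(CH2SH): pendant –CH2SH → thiol.
  CH2NHCH2: C–N–C with sp³ carbons and no adjacent C=O → amine (secondary).
  CO: –C(=O)– with carbon on both sides → ketone.
  CH(OCOCH3): pendant –OC(=O)CH3: an acyloxy group → ester.
  CH(OH): –OH on an sp³ carbon → alcohol (secondary).
  CH(CH2OCH3): pendant –CH2OCH3: C–O–C linkage → ether.
  CH(OCOCH3): pendant –OC(=O)CH3: an acyloxy group → ester.
  CH2NHCH2: C–N–C with sp³ carbons and no adjacent C=O → amine (secondary).
  COOCH3: –C(=O)OCH3: carbonyl C bonded to C and to –OCH3 → ester (not ketone + ether).
Ester appears at: CH(OCOCH3), CH(OCOCH3), COOCH3 → 3.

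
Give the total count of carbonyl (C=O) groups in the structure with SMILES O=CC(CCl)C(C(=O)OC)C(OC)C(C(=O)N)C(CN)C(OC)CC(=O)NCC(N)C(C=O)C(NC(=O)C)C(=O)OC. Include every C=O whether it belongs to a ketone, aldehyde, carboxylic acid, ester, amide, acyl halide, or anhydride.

OHC: aldehyde, 1 C=O (running total 1).
CH(COOCH3): ester, 1 C=O (running total 2).
CH(CONH2): amide, 1 C=O (running total 3).
CH2CONHCH2: amide, 1 C=O (running total 4).
CH(CHO): aldehyde, 1 C=O (running total 5).
CH(NHCOCH3): amide, 1 C=O (running total 6).
COOCH3: ester, 1 C=O (running total 7).

7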